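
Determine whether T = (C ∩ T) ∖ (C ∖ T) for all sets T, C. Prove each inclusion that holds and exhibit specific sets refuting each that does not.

Only the reverse inclusion holds.

(⊆) This inclusion fails. Take T = {1}, C = ∅; then 1 ∈ T but 1 ∉ (C ∩ T) ∖ (C ∖ T).

(⊇) Let x ∈ (C ∩ T) ∖ (C ∖ T). Then x ∈ T ∩ C, from which x ∈ T.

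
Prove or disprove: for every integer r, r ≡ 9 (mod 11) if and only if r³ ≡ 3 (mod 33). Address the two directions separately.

Forward direction. This fails: take r = 20. Then 20 ≡ 9 (mod 11), but 20³ = 8000 ≡ 14 (mod 33), not 3.

Converse. The residues r modulo 33 with r³ ≡ 3 (mod 33) are exactly {9}, and each is ≡ 9 (mod 11).

The forward direction fails; the converse holds.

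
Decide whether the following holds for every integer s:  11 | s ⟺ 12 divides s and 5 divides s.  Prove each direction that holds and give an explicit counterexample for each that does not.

Forward direction. This fails: take s = 11. Certainly 11 ∣ 11, but 12 ∤ 11.

Converse. This fails: take s = 60. Both 12 ∣ 60 and 5 ∣ 60, yet 60 is not a multiple of 11 (since 60 = 5·11 + 5), so 11 ∤ 60.

Neither implication holds.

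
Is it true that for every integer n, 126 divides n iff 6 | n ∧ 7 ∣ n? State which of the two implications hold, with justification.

(⇒) If 126 ∣ n, write n = 126q. Since 126 = 21·6, n = 6·(21q), so 6 ∣ n; and since 126 = 18·7, n = 7·(18q), so 7 ∣ n.

(⇐) This fails: take n = 42. Both 6 ∣ 42 and 7 ∣ 42, yet 42 is not a multiple of 126 (since 42 = 0·126 + 42), so 126 ∤ 42.

(⇒) holds; (⇐) fails.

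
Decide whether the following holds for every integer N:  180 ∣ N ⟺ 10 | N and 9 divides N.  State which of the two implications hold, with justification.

(⟹) If 180 ∣ N, write N = 180q. Since 180 = 18·10, N = 10·(18q), so 10 ∣ N; and since 180 = 20·9, N = 9·(20q), so 9 ∣ N.

(⟸) This fails: take N = 90. Both 10 ∣ 90 and 9 ∣ 90, yet 90 is not a multiple of 180 (since 90 = 0·180 + 90), so 180 ∤ 90.

Only the forward direction holds.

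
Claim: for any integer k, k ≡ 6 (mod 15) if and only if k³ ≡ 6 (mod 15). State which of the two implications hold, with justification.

Forward direction. Suppose k ≡ 6 (mod 15). Write k = 15j + 6. Then (15j + 6)³ = 3375j³ + 4050j² + 1620j + 216 = 15(225j³ + 270j² + 108j + 14) + 6, so k³ ≡ 6 (mod 15).

Converse. Suppose k³ ≡ 6 (mod 15). The only residue r in {0, …, 14} with r³ ≡ 6 (mod 15) is r = 6, so k ≡ 6 (mod 15).

The biconditional holds.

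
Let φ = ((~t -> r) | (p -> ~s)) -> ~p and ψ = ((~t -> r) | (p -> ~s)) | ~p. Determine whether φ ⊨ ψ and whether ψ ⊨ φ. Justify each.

Forward direction. This fails. Under s = T, p = T, t = F, r = F, the left side is true but the right side is false.

Converse. This fails. Under s = F, p = T, t = F, r = F, the left side is false but the right side is true.

(⇒) fails and (⇐) fails.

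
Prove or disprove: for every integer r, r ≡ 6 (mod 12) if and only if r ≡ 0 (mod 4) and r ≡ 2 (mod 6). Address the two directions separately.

Both directions fail.

(⇒) This fails: r = 6 gives 6 ≡ 6 (mod 12) but 6 ≡ 2 (mod 4), so the conjunction on the right does not hold.

(⇐) This fails: r = 8 satisfies both congruences on the right (8 ≡ 0 mod 4 and 8 ≡ 2 mod 6) yet 8 ≡ 8 (mod 12), not 6.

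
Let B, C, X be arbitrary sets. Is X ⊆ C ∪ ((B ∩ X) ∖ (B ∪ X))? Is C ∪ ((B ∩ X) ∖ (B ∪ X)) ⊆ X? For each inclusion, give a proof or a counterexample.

(⊆) This inclusion fails. Take B = ∅, C = ∅, X = {1}; then 1 ∈ X but 1 ∉ C ∪ ((B ∩ X) ∖ (B ∪ X)).

(⊇) This inclusion fails. Take B = ∅, C = {1}, X = ∅; then 1 ∈ C ∪ ((B ∩ X) ∖ (B ∪ X)) but 1 ∉ X.

Both inclusions fail.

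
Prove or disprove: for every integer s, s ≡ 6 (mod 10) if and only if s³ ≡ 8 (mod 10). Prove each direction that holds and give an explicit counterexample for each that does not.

Forward direction. This fails: take s = 6. Then 6 ≡ 6 (mod 10), but 6³ = 216 ≡ 6 (mod 10), not 8.

Converse. This fails: take s = 2. Then 2³ = 8 ≡ 8 (mod 10), yet 2 ≡ 2 (mod 10), not 6.

Neither direction holds.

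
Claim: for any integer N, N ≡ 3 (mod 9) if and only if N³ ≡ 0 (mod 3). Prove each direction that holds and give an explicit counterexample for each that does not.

Only the forward implication holds.

(⟹) Suppose N ≡ 3 (mod 9). Then N³ ≡ 3³ = 27 (mod 9), and since 3 ∣ 9, also N³ ≡ 0 (mod 3).

(⟸) This fails: take N = 0. Then 0³ = 0 ≡ 0 (mod 3), yet 0 ≡ 0 (mod 9), not 3.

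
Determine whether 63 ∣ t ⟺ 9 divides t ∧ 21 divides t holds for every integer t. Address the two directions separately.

Both implications hold.

(→) If 63 ∣ t, write t = 63q. Since 63 = 7·9, t = 9·(7q), so 9 ∣ t; and since 63 = 3·21, t = 21·(3q), so 21 ∣ t.

(←) Suppose 9 ∣ t and 21 ∣ t. Any common multiple of 9 and 21 is a multiple of their lcm; here lcm(9, 21) = 9·21/gcd(9, 21) = 189/3 = 63, so 63 ∣ t.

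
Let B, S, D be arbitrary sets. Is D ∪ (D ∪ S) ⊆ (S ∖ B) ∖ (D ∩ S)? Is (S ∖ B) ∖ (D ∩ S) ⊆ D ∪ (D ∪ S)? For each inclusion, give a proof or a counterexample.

(⊆) fails; (⊇) holds.

(⟹) This inclusion fails. Take B = {1}, S = {1}, D = ∅; then 1 ∈ D ∪ (D ∪ S) but 1 ∉ (S ∖ B) ∖ (D ∩ S).

(⟸) Let x ∈ (S ∖ B) ∖ (D ∩ S). Then x ∈ S and x ∉ B, D, from which x ∈ D ∪ (D ∪ S).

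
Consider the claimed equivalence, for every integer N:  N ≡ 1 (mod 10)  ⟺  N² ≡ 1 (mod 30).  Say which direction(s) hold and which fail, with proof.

(⇒) This fails: take N = 21. Then 21 ≡ 1 (mod 10), but 21² = 441 ≡ 21 (mod 30), not 1.

(⇐) This fails: take N = 19. Then 19² = 361 ≡ 1 (mod 30), yet 19 ≡ 9 (mod 10), not 1.

Neither implication holds.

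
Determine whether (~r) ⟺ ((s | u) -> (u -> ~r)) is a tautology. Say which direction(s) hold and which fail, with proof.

Only the forward direction holds.

(→) Assume the antecedent. If r is true, the antecedent cannot hold. If r is false, (s | u) -> (u -> ~r) reduces to true regardless of the other variables. Either way (s | u) -> (u -> ~r) holds.

(←) This fails. Under r = T, u = F, s = F, the left side is false but the right side is true.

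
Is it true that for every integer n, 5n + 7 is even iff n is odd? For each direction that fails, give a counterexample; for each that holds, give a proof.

(→) Suppose 5n + 7 is even. Since 5 is odd, 5n and n have the same parity, so 5n + 7 ≡ n + 7 (mod 2). As 7 is odd, 5n + 7 is even exactly when n is odd. Thus n is odd.

(←) Conversely, suppose n is odd; write n = 2j + 1. Then 5n + 7 = 5·(2j + 1) + 7 = 2·5j + 12, which is even.

Equivalent; both directions hold.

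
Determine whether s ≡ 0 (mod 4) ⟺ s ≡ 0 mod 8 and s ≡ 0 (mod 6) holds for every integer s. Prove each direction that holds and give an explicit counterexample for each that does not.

(→) This fails: s = 4 gives 4 ≡ 0 (mod 4) but 4 ≡ 4 (mod 8), so the conjunction on the right does not hold.

(←) Conversely, if s ≡ 0 (mod 8) and s ≡ 0 (mod 6), then by the Chinese remainder theorem s ≡ 0 (mod 24). Since 0 ≡ 0 (mod 4) and 4 ∣ 24, we get s ≡ 0 (mod 4).

Only the reverse direction holds.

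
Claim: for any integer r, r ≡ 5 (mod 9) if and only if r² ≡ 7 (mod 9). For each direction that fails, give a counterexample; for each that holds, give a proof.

Only the forward implication holds.

(⟹) Suppose r ≡ 5 (mod 9). Write r = 9j + 5. Then (9j + 5)² = 81j² + 90j + 25 = 9(9j² + 10j + 2) + 7, so r² ≡ 7 (mod 9).

(⟸) This fails: take r = 4. Then 4² = 16 ≡ 7 (mod 9), yet 4 ≡ 4 (mod 9), not 5.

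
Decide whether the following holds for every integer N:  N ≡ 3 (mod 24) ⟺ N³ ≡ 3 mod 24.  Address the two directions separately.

Both implications hold.

Forward direction. Suppose N ≡ 3 (mod 24). Write N = 24j + 3. Then (24j + 3)³ = 13824j³ + 5184j² + 648j + 27 = 24(576j³ + 216j² + 27j + 1) + 3, so N³ ≡ 3 (mod 24).

Converse. Suppose N³ ≡ 3 (mod 24). The only residue r in {0, …, 23} with r³ ≡ 3 (mod 24) is r = 3, so N ≡ 3 (mod 24).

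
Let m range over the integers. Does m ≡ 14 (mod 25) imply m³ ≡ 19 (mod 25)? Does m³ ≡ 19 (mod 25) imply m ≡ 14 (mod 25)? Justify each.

[⇐] Suppose m³ ≡ 19 (mod 25). The only residue r in {0, …, 24} with r³ ≡ 19 (mod 25) is r = 14, so m ≡ 14 (mod 25).

[⇒] Suppose m ≡ 14 (mod 25). Write m = 25j + 14. Then (25j + 14)³ = 15625j³ + 26250j² + 14700j + 2744 = 25(625j³ + 1050j² + 588j + 109) + 19, so m³ ≡ 19 (mod 25).

Both implications hold.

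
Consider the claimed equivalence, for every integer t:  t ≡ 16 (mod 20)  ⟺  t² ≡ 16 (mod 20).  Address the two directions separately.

Only the forward direction holds.

(⇐) This fails: take t = 4. Then 4² = 16 ≡ 16 (mod 20), yet 4 ≡ 4 (mod 20), not 16.

(⇒) Suppose t ≡ 16 (mod 20). Write t = 20j + 16. Then (20j + 16)² = 400j² + 640j + 256 = 20(20j² + 32j + 12) + 16, so t² ≡ 16 (mod 20).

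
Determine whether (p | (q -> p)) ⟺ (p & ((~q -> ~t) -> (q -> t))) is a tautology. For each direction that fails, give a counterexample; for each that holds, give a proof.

Forward direction. This fails. Under q = F, t = F, p = F, the left side is true but the right side is false.

Converse. Assume the antecedent. If q is true, the antecedent forces (q = T, t = T, p = T), and p | (q -> p) holds there. If q is false, p | (q -> p) reduces to true regardless of the other variables. Either way p | (q -> p) holds.

(⇒) fails; (⇐) holds.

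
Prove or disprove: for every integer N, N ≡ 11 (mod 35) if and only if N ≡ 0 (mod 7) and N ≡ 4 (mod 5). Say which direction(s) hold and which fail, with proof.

[⇒] This fails: N = 11 gives 11 ≡ 11 (mod 35) but 11 ≡ 4 (mod 7), so the conjunction on the right does not hold.

[⇐] This fails: N = 14 satisfies both congruences on the right (14 ≡ 0 mod 7 and 14 ≡ 4 mod 5) yet 14 ≡ 14 (mod 35), not 11.

Neither direction holds.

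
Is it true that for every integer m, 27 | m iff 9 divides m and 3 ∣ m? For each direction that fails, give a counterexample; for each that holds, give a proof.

(⟹) If 27 ∣ m, write m = 27q. Since 27 = 3·9, m = 9·(3q), so 9 ∣ m; and since 27 = 9·3, m = 3·(9q), so 3 ∣ m.

(⟸) This fails: take m = 9. Both 9 ∣ 9 and 3 ∣ 9, yet 9 is not a multiple of 27 (since 9 = 0·27 + 9), so 27 ∤ 9.

Only the forward implication holds.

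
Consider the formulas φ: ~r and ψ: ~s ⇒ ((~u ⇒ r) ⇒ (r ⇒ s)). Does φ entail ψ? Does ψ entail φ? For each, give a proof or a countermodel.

(→) Assume the antecedent. If r is true, the antecedent cannot hold. If r is false, ~s ⇒ ((~u ⇒ r) ⇒ (r ⇒ s)) reduces to true regardless of the other variables. Either way ~s ⇒ ((~u ⇒ r) ⇒ (r ⇒ s)) holds.

(←) This fails. Under r = T, u = F, s = T, the left side is false but the right side is true.

(⇒) holds; (⇐) fails.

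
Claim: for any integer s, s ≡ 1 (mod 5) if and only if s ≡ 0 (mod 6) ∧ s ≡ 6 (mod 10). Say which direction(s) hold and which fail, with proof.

(⇒) fails; (⇐) holds.

Forward direction. This fails: s = 1 gives 1 ≡ 1 (mod 5) but 1 ≡ 1 (mod 6), so the conjunction on the right does not hold.

Converse. If s ≡ 0 (mod 6) and s ≡ 6 (mod 10), then by the Chinese remainder theorem s ≡ 6 (mod 30). Since 6 ≡ 1 (mod 5) and 5 ∣ 30, we get s ≡ 1 (mod 5).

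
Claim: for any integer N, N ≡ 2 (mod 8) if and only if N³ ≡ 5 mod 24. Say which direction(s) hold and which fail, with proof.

Neither direction holds.

(⟹) This fails: take N = 2. Then 2 ≡ 2 (mod 8), but 2³ = 8 ≡ 8 (mod 24), not 5.

(⟸) This fails: take N = 5. Then 5³ = 125 ≡ 5 (mod 24), yet 5 ≡ 5 (mod 8), not 2.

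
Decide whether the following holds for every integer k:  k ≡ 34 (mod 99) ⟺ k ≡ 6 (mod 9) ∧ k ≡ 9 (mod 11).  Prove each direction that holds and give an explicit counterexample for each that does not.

(⇒) This fails: k = 34 gives 34 ≡ 34 (mod 99) but 34 ≡ 7 (mod 9), so the conjunction on the right does not hold.

(⇐) This fails: k = 42 satisfies both congruences on the right (42 ≡ 6 mod 9 and 42 ≡ 9 mod 11) yet 42 ≡ 42 (mod 99), not 34.

(⇒) fails and (⇐) fails.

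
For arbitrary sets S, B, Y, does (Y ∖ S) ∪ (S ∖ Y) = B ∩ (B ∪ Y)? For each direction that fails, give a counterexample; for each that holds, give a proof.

Neither inclusion holds.

Forward inclusion. This inclusion fails. Take S = {1}, B = ∅, Y = ∅; then 1 ∈ (Y ∖ S) ∪ (S ∖ Y) but 1 ∉ B ∩ (B ∪ Y).

Reverse inclusion. This inclusion fails. Take S = ∅, B = {1}, Y = ∅; then 1 ∈ B ∩ (B ∪ Y) but 1 ∉ (Y ∖ S) ∪ (S ∖ Y).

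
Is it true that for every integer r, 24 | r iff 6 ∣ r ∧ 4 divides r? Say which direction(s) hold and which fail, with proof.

[⇒] If 24 ∣ r, write r = 24q. Since 24 = 4·6, r = 6·(4q), so 6 ∣ r; and since 24 = 6·4, r = 4·(6q), so 4 ∣ r.

[⇐] This fails: take r = 12. Both 6 ∣ 12 and 4 ∣ 12, yet 12 is not a multiple of 24 (since 12 = 0·24 + 12), so 24 ∤ 12.

Only the forward direction holds.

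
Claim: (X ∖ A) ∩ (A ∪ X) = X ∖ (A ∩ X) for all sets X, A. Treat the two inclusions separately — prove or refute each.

(⊆) Let x ∈ (X ∖ A) ∩ (A ∪ X). Then x ∈ X and x ∉ A, from which x ∈ X ∖ (A ∩ X).

(⊇) Let x ∈ X ∖ (A ∩ X). Then x ∈ X and x ∉ A, from which x ∈ (X ∖ A) ∩ (A ∪ X).

Both inclusions hold; the sets are equal.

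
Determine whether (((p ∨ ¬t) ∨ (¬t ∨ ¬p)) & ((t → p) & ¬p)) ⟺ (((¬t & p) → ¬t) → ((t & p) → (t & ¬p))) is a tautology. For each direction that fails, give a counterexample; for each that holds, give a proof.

(⇐) This fails. Under p = T, t = F, the left side is false but the right side is true.

(⇒) Assume the antecedent. If p is true, the antecedent cannot hold. If p is false, the consequent reduces to true regardless of the other variables. Either way the consequent holds.

(⇒) holds; (⇐) fails.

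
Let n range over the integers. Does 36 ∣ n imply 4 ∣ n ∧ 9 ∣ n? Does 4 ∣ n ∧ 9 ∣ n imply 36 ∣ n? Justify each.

Both directions hold; the statement is true.

(→) If 36 ∣ n, write n = 36q. Since 36 = 9·4, n = 4·(9q), so 4 ∣ n; and since 36 = 4·9, n = 9·(4q), so 9 ∣ n.

(←) Suppose 4 ∣ n and 9 ∣ n. Any common multiple of 4 and 9 is a multiple of their lcm; here gcd(4, 9) = 1, so lcm(4, 9) = 4·9 = 36, so 36 ∣ n.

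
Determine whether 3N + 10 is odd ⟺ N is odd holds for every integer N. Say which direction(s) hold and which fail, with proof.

(→) Suppose 3N + 10 is odd. Since 3 is odd, 3N and N have the same parity, so 3N + 10 ≡ N + 10 (mod 2). As 10 is even, 3N + 10 is odd exactly when N is odd. Thus N is odd.

(←) Conversely, suppose N is odd; write N = 2j + 1. Then 3N + 10 = 3·(2j + 1) + 10 = 2·3j + 13, which is odd.

Both directions hold.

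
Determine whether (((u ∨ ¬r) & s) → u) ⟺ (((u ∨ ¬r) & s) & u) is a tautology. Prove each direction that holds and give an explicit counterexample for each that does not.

[⇒] This fails. Under r = F, u = F, s = F, the left side is true but the right side is false.

[⇐] Assume the antecedent. If r is true, ((u ∨ ¬r) & s) → u reduces to true regardless of the other variables. If r is false, the antecedent forces (r = F, u = T, s = T), and ((u ∨ ¬r) & s) → u holds there. Either way ((u ∨ ¬r) & s) → u holds.

(⇒) fails; (⇐) holds.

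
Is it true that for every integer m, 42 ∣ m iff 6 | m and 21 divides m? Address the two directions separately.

(→) If 42 ∣ m, write m = 42q. Since 42 = 7·6, m = 6·(7q), so 6 ∣ m; and since 42 = 2·21, m = 21·(2q), so 21 ∣ m.

(←) Suppose 6 ∣ m and 21 ∣ m. Any common multiple of 6 and 21 is a multiple of their lcm; here lcm(6, 21) = 6·21/gcd(6, 21) = 126/3 = 42, so 42 ∣ m.

Equivalent; both directions hold.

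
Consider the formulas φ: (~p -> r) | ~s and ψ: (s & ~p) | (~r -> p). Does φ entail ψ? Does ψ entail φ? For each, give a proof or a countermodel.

(⟹) This fails. Under r = F, p = F, s = F, the left side is true but the right side is false.

(⟸) This fails. Under r = F, p = F, s = T, the left side is false but the right side is true.

(⇒) fails and (⇐) fails.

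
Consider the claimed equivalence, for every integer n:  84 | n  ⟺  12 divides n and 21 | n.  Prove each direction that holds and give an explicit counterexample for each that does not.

Equivalent; both directions hold.

(⟹) If 84 ∣ n, write n = 84q. Since 84 = 7·12, n = 12·(7q), so 12 ∣ n; and since 84 = 4·21, n = 21·(4q), so 21 ∣ n.

(⟸) Suppose 12 ∣ n and 21 ∣ n. Any common multiple of 12 and 21 is a multiple of their lcm; here lcm(12, 21) = 12·21/gcd(12, 21) = 252/3 = 84, so 84 ∣ n.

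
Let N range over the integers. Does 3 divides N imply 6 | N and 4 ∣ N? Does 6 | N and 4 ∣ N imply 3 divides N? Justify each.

(⟹) This fails: take N = 3. Certainly 3 ∣ 3, but 6 ∤ 3.

(⟸) Suppose 6 ∣ N and 4 ∣ N. Any common multiple of 6 and 4 is a multiple of their lcm; here lcm(6, 4) = 6·4/gcd(6, 4) = 24/2 = 12, so 12 ∣ N. Since 3 ∣ 12, it follows that 3 ∣ N.

The forward direction fails; the converse holds.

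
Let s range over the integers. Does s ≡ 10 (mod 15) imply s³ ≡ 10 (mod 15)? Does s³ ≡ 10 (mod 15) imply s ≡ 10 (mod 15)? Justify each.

(⇒) Suppose s ≡ 10 (mod 15). Write s = 15j + 10. Then (15j + 10)³ = 3375j³ + 6750j² + 4500j + 1000 = 15(225j³ + 450j² + 300j + 66) + 10, so s³ ≡ 10 (mod 15).

(⇐) Conversely, suppose s³ ≡ 10 (mod 15). The only residue r in {0, …, 14} with r³ ≡ 10 (mod 15) is r = 10, so s ≡ 10 (mod 15).

The biconditional holds.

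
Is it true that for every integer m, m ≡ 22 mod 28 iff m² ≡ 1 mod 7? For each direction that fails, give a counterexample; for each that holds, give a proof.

The forward direction holds; the converse fails.

(→) Suppose m ≡ 22 (mod 28). Then m² ≡ 22² = 484 (mod 28), and since 7 ∣ 28, also m² ≡ 1 (mod 7).

(←) This fails: take m = 1. Then 1² = 1 ≡ 1 (mod 7), yet 1 ≡ 1 (mod 28), not 22.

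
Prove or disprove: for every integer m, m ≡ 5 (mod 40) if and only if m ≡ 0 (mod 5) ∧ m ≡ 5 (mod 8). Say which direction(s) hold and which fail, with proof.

Both implications hold.

[⇒] Suppose m ≡ 5 (mod 40); write m = 40j + 5. Since 5 ∣ 40, reducing mod 5 gives m ≡ 5 ≡ 0 (mod 5); since 8 ∣ 40, reducing mod 8 gives m ≡ 5 (mod 8).

[⇐] Conversely, if m ≡ 0 (mod 5) and m ≡ 5 (mod 8), then by the Chinese remainder theorem m ≡ 5 (mod 40). This is exactly m ≡ 5 (mod 40).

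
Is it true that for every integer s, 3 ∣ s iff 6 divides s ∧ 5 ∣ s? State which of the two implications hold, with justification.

(⟹) This fails: take s = 3. Certainly 3 ∣ 3, but 6 ∤ 3.

(⟸) Suppose 6 ∣ s and 5 ∣ s. Any common multiple of 6 and 5 is a multiple of their lcm; here gcd(6, 5) = 1, so lcm(6, 5) = 6·5 = 30, so 30 ∣ s. Since 3 ∣ 30, it follows that 3 ∣ s.

Only the reverse direction holds.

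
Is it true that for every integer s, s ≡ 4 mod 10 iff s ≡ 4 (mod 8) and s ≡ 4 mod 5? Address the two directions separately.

(⇒) fails; (⇐) holds.

(→) This fails: s = 24 gives 24 ≡ 4 (mod 10) but 24 ≡ 0 (mod 8), so the conjunction on the right does not hold.

(←) Conversely, if s ≡ 4 (mod 8) and s ≡ 4 (mod 5), then by the Chinese remainder theorem s ≡ 4 (mod 40). Since 4 ≡ 4 (mod 10) and 10 ∣ 40, we get s ≡ 4 (mod 10).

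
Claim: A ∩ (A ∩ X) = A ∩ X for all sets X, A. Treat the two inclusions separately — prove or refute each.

Both inclusions hold.

(⟸) Let x ∈ A ∩ X. Then x ∈ X ∩ A, from which x ∈ A ∩ (A ∩ X).

(⟹) Let x ∈ A ∩ (A ∩ X). Then x ∈ X ∩ A, from which x ∈ A ∩ X.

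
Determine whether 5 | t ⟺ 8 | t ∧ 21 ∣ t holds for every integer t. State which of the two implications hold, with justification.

Neither implication holds.

(→) This fails: take t = 5. Certainly 5 ∣ 5, but 8 ∤ 5.

(←) This fails: take t = 168. Both 8 ∣ 168 and 21 ∣ 168, yet 168 is not a multiple of 5 (since 168 = 33·5 + 3), so 5 ∤ 168.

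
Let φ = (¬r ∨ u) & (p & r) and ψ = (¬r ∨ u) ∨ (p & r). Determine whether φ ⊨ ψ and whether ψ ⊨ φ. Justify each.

[⇒] Assume the antecedent. If p is true, (¬r ∨ u) ∨ (p & r) reduces to true regardless of the other variables. If p is false, the antecedent cannot hold. Either way (¬r ∨ u) ∨ (p & r) holds.

[⇐] This fails. Under p = F, u = F, r = F, the left side is false but the right side is true.

The forward direction holds; the converse fails.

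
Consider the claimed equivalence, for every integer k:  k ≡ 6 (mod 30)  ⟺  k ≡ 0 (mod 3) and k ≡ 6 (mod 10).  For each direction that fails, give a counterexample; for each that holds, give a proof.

(⟹) Suppose k ≡ 6 (mod 30); write k = 30j + 6. Since 3 ∣ 30, reducing mod 3 gives k ≡ 6 ≡ 0 (mod 3); since 10 ∣ 30, reducing mod 10 gives k ≡ 6 (mod 10).

(⟸) Conversely, if k ≡ 0 (mod 3) and k ≡ 6 (mod 10), then by the Chinese remainder theorem k ≡ 6 (mod 30). This is exactly k ≡ 6 (mod 30).

Both directions hold.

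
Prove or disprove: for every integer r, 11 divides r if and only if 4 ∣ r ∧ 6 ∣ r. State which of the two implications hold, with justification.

(→) This fails: take r = 11. Certainly 11 ∣ 11, but 4 ∤ 11.

(←) This fails: take r = 12. Both 4 ∣ 12 and 6 ∣ 12, yet 12 is not a multiple of 11 (since 12 = 1·11 + 1), so 11 ∤ 12.

(⇒) fails and (⇐) fails.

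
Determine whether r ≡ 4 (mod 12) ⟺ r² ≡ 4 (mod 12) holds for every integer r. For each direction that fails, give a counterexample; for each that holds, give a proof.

[⇒] Suppose r ≡ 4 (mod 12). Write r = 12j + 4. Then (12j + 4)² = 144j² + 96j + 16 = 12(12j² + 8j + 1) + 4, so r² ≡ 4 (mod 12).

[⇐] This fails: take r = 2. Then 2² = 4 ≡ 4 (mod 12), yet 2 ≡ 2 (mod 12), not 4.

Not equivalent: only (⇒) holds.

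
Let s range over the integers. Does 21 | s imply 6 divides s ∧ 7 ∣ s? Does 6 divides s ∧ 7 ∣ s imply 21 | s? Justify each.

The forward direction fails; the converse holds.

Forward direction. This fails: take s = 21. Certainly 21 ∣ 21, but 6 ∤ 21.

Converse. Suppose 6 ∣ s and 7 ∣ s. Any common multiple of 6 and 7 is a multiple of their lcm; here gcd(6, 7) = 1, so lcm(6, 7) = 6·7 = 42, so 42 ∣ s. Since 21 ∣ 42, it follows that 21 ∣ s.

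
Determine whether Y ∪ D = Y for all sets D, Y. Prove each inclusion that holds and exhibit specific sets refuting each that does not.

The sets are not equal: only the reverse inclusion holds.

(⊆) This inclusion fails. Take D = {1}, Y = ∅; then 1 ∈ Y ∪ D but 1 ∉ Y.

(⊇) Let x ∈ Y. Then either x ∈ Y and x ∉ D; or x ∈ D ∩ Y. In each case x ∈ Y ∪ D, so Y ⊆ Y ∪ D.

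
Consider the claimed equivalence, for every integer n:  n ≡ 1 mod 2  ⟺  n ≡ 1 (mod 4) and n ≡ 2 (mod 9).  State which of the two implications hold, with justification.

Only the converse holds.

[⇒] This fails: n = 1 gives 1 ≡ 1 (mod 2) but 1 ≡ 1 (mod 9), so the conjunction on the right does not hold.

[⇐] Conversely, if n ≡ 1 (mod 4) and n ≡ 2 (mod 9), then by the Chinese remainder theorem n ≡ 29 (mod 36). Since 29 ≡ 1 (mod 2) and 2 ∣ 36, we get n ≡ 1 (mod 2).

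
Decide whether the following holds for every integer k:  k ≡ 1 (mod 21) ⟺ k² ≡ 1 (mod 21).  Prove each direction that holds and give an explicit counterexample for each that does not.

(⟹) Suppose k ≡ 1 (mod 21). Write k = 21j + 1. Then (21j + 1)² = 441j² + 42j + 1 = 21(21j² + 2j) + 1, so k² ≡ 1 (mod 21).

(⟸) This fails: take k = 8. Then 8² = 64 ≡ 1 (mod 21), yet 8 ≡ 8 (mod 21), not 1.

(⇒) holds; (⇐) fails.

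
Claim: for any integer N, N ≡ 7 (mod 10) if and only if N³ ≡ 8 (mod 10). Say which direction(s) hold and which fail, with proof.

Both directions fail.

(⟹) This fails: take N = 7. Then 7 ≡ 7 (mod 10), but 7³ = 343 ≡ 3 (mod 10), not 8.

(⟸) This fails: take N = 2. Then 2³ = 8 ≡ 8 (mod 10), yet 2 ≡ 2 (mod 10), not 7.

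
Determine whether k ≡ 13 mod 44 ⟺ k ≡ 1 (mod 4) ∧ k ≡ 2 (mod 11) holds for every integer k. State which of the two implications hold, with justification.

Both directions hold; the statement is true.

(→) Suppose k ≡ 13 (mod 44); write k = 44j + 13. Since 4 ∣ 44, reducing mod 4 gives k ≡ 13 ≡ 1 (mod 4); since 11 ∣ 44, reducing mod 11 gives k ≡ 13 ≡ 2 (mod 11).

(←) Conversely, if k ≡ 1 (mod 4) and k ≡ 2 (mod 11), then by the Chinese remainder theorem k ≡ 13 (mod 44). This is exactly k ≡ 13 (mod 44).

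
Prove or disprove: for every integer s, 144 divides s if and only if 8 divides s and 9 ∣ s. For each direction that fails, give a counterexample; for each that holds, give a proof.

(⇒) holds; (⇐) fails.

(⟸) This fails: take s = 72. Both 8 ∣ 72 and 9 ∣ 72, yet 72 is not a multiple of 144 (since 72 = 0·144 + 72), so 144 ∤ 72.

(⟹) If 144 ∣ s, write s = 144q. Since 144 = 18·8, s = 8·(18q), so 8 ∣ s; and since 144 = 16·9, s = 9·(16q), so 9 ∣ s.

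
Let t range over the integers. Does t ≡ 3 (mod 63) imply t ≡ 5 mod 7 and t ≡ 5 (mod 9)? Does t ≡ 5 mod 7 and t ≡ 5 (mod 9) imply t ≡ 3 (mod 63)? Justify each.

(⇒) This fails: t = 3 gives 3 ≡ 3 (mod 63) but 3 ≡ 3 (mod 7), so the conjunction on the right does not hold.

(⇐) This fails: t = 5 satisfies both congruences on the right (5 ≡ 5 mod 7 and 5 ≡ 5 mod 9) yet 5 ≡ 5 (mod 63), not 3.

Neither implication holds.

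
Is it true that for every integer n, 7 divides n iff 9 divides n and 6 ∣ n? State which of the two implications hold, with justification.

(⇒) This fails: take n = 7. Certainly 7 ∣ 7, but 9 ∤ 7.

(⇐) This fails: take n = 18. Both 9 ∣ 18 and 6 ∣ 18, yet 18 is not a multiple of 7 (since 18 = 2·7 + 4), so 7 ∤ 18.

Both directions fail.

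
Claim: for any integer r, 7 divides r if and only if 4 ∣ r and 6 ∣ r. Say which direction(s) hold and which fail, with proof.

[⇒] This fails: take r = 7. Certainly 7 ∣ 7, but 4 ∤ 7.

[⇐] This fails: take r = 12. Both 4 ∣ 12 and 6 ∣ 12, yet 12 is not a multiple of 7 (since 12 = 1·7 + 5), so 7 ∤ 12.

(⇒) fails and (⇐) fails.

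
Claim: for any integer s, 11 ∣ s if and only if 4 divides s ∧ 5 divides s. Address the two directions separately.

Forward direction. This fails: take s = 11. Certainly 11 ∣ 11, but 4 ∤ 11.

Converse. This fails: take s = 20. Both 4 ∣ 20 and 5 ∣ 20, yet 20 is not a multiple of 11 (since 20 = 1·11 + 9), so 11 ∤ 20.

Neither direction holds.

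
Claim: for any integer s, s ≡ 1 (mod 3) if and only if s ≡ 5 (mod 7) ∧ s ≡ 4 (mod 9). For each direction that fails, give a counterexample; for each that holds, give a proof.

The forward direction fails; the converse holds.

(⟹) This fails: s = 1 gives 1 ≡ 1 (mod 3) but 1 ≡ 1 (mod 7), so the conjunction on the right does not hold.

(⟸) Conversely, if s ≡ 5 (mod 7) and s ≡ 4 (mod 9), then by the Chinese remainder theorem s ≡ 40 (mod 63). Since 40 ≡ 1 (mod 3) and 3 ∣ 63, we get s ≡ 1 (mod 3).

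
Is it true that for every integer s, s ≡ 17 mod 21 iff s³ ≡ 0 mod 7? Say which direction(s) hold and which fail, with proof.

[⇒] This fails: take s = 17. Then 17 ≡ 17 (mod 21), but 17³ = 4913 ≡ 6 (mod 7), not 0.

[⇐] This fails: take s = 0. Then 0³ = 0 ≡ 0 (mod 7), yet 0 ≡ 0 (mod 21), not 17.

Neither direction holds.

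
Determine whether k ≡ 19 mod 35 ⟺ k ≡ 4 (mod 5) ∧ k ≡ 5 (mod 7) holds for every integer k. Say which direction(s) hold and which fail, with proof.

Both implications hold.

(⟹) Suppose k ≡ 19 (mod 35); write k = 35j + 19. Since 5 ∣ 35, reducing mod 5 gives k ≡ 19 ≡ 4 (mod 5); since 7 ∣ 35, reducing mod 7 gives k ≡ 19 ≡ 5 (mod 7).

(⟸) Conversely, if k ≡ 4 (mod 5) and k ≡ 5 (mod 7), then by the Chinese remainder theorem k ≡ 19 (mod 35). This is exactly k ≡ 19 (mod 35).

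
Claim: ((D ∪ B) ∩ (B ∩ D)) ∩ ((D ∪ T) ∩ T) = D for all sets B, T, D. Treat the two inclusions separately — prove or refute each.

Forward inclusion. Let x ∈ ((D ∪ B) ∩ (B ∩ D)) ∩ ((D ∪ T) ∩ T). Then x ∈ B ∩ T ∩ D, from which x ∈ D.

Reverse inclusion. This inclusion fails. Take B = ∅, T = ∅, D = {1}; then 1 ∈ D but 1 ∉ ((D ∪ B) ∩ (B ∩ D)) ∩ ((D ∪ T) ∩ T).

(⊆) holds; (⊇) fails.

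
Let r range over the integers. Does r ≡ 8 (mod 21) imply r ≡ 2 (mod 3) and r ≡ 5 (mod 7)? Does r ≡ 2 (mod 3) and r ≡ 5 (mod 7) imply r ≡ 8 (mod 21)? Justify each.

(⟹) This fails: r = 8 gives 8 ≡ 8 (mod 21) but 8 ≡ 1 (mod 7), so the conjunction on the right does not hold.

(⟸) This fails: r = 5 satisfies both congruences on the right (5 ≡ 2 mod 3 and 5 ≡ 5 mod 7) yet 5 ≡ 5 (mod 21), not 8.

Both directions fail.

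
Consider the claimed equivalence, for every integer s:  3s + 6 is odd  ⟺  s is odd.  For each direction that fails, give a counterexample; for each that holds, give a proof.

[⇒] Suppose 3s + 6 is odd. Since 3 is odd, 3s and s have the same parity, so 3s + 6 ≡ s + 6 (mod 2). As 6 is even, 3s + 6 is odd exactly when s is odd. Thus s is odd.

[⇐] Conversely, suppose s is odd; write s = 2j + 1. Then 3s + 6 = 3·(2j + 1) + 6 = 2·3j + 9, which is odd.

Both implications hold.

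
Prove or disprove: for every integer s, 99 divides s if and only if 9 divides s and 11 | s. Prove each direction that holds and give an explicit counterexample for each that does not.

The biconditional holds.

(⟸) Suppose 9 ∣ s and 11 ∣ s. Any common multiple of 9 and 11 is a multiple of their lcm; here gcd(9, 11) = 1, so lcm(9, 11) = 9·11 = 99, so 99 ∣ s.

(⟹) If 99 ∣ s, write s = 99q. Since 99 = 11·9, s = 9·(11q), so 9 ∣ s; and since 99 = 9·11, s = 11·(9q), so 11 ∣ s.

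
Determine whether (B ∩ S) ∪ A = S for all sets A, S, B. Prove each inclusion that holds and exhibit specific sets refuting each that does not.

(⟹) This inclusion fails. Take A = {1}, S = ∅, B = ∅; then 1 ∈ (B ∩ S) ∪ A but 1 ∉ S.

(⟸) This inclusion fails. Take A = ∅, S = {1}, B = ∅; then 1 ∈ S but 1 ∉ (B ∩ S) ∪ A.

(⊆) fails and (⊇) fails.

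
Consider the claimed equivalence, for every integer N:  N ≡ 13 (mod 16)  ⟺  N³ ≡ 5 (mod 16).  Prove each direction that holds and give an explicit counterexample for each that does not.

The biconditional holds.

(→) Suppose N ≡ 13 (mod 16). Write N = 16j + 13. Then (16j + 13)³ = 4096j³ + 9984j² + 8112j + 2197 = 16(256j³ + 624j² + 507j + 137) + 5, so N³ ≡ 5 (mod 16).

(←) Conversely, suppose N³ ≡ 5 (mod 16). The only residue r in {0, …, 15} with r³ ≡ 5 (mod 16) is r = 13, so N ≡ 13 (mod 16).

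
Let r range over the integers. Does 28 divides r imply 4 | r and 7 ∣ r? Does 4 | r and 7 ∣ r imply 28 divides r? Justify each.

The biconditional holds.

(←) Suppose 4 ∣ r and 7 ∣ r. Any common multiple of 4 and 7 is a multiple of their lcm; here gcd(4, 7) = 1, so lcm(4, 7) = 4·7 = 28, so 28 ∣ r.

(→) If 28 ∣ r, write r = 28q. Since 28 = 7·4, r = 4·(7q), so 4 ∣ r; and since 28 = 4·7, r = 7·(4q), so 7 ∣ r.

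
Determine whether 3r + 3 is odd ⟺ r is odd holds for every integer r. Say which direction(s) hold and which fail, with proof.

(→) This fails: r = 2 gives 3r + 3 = 9, which is odd, but 2 is even, not odd.

(←) This also fails: r = 5 is odd, but 3r + 3 = 18 is even, not odd.

(⇒) fails and (⇐) fails.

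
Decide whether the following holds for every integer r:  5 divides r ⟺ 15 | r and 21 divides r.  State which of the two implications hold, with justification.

(⟹) This fails: take r = 5. Certainly 5 ∣ 5, but 15 ∤ 5.

(⟸) Suppose 15 ∣ r and 21 ∣ r. Any common multiple of 15 and 21 is a multiple of their lcm; here lcm(15, 21) = 15·21/gcd(15, 21) = 315/3 = 105, so 105 ∣ r. Since 5 ∣ 105, it follows that 5 ∣ r.

Only the reverse direction holds.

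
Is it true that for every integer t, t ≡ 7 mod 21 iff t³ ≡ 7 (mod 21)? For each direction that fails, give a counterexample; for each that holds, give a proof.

The biconditional holds.

(⇒) Suppose t ≡ 7 mod 21. Write t = 21j + 7. Then (21j + 7)³ = 9261j³ + 9261j² + 3087j + 343 = 21(441j³ + 441j² + 147j + 16) + 7, so t³ ≡ 7 (mod 21).

(⇐) Conversely, suppose t³ ≡ 7 (mod 21). The only residue r in {0, …, 20} with r³ ≡ 7 (mod 21) is r = 7, so t ≡ 7 (mod 21).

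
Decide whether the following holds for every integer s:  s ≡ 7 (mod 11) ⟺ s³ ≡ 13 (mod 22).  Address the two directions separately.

[⇐] The residues r modulo 22 with r³ ≡ 13 (mod 22) are exactly {7}, and each is ≡ 7 (mod 11).

[⇒] This fails: take s = 18. Then 18 ≡ 7 (mod 11), but 18³ = 5832 ≡ 2 (mod 22), not 13.

Not equivalent: only (⇐) holds.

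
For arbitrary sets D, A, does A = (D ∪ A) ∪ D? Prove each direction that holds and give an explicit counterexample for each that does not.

Only the forward inclusion holds.

(⟹) Let x ∈ A. Then either x ∈ A and x ∉ D; or x ∈ D ∩ A. In each case x ∈ (D ∪ A) ∪ D, so A ⊆ (D ∪ A) ∪ D.

(⟸) This inclusion fails. Take D = {1}, A = ∅; then 1 ∈ (D ∪ A) ∪ D but 1 ∉ A.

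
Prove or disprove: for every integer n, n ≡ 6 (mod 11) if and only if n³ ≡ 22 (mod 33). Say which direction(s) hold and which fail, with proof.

[⇒] This fails: take n = 6. Then 6 ≡ 6 (mod 11), but 6³ = 216 ≡ 18 (mod 33), not 22.

[⇐] This fails: take n = 22. Then 22³ = 10648 ≡ 22 (mod 33), yet 22 ≡ 0 (mod 11), not 6.

Both directions fail.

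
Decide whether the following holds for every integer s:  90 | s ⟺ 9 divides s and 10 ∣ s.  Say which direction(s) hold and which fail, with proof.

[⇒] If 90 ∣ s, write s = 90q. Since 90 = 10·9, s = 9·(10q), so 9 ∣ s; and since 90 = 9·10, s = 10·(9q), so 10 ∣ s.

[⇐] Suppose 9 ∣ s and 10 ∣ s. Any common multiple of 9 and 10 is a multiple of their lcm; here gcd(9, 10) = 1, so lcm(9, 10) = 9·10 = 90, so 90 ∣ s.

Both directions hold.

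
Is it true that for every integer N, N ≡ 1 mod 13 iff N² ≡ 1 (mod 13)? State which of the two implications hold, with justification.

Only the forward direction holds.

(⇒) Suppose N ≡ 1 mod 13. Write N = 13j + 1. Then (13j + 1)² = 169j² + 26j + 1 = 13(13j² + 2j) + 1, so N² ≡ 1 (mod 13).

(⇐) This fails: take N = 12. Then 12² = 144 ≡ 1 (mod 13), yet 12 ≡ 12 (mod 13), not 1.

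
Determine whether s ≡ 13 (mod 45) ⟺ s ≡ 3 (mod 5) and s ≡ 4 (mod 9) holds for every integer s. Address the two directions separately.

[⇒] Suppose s ≡ 13 (mod 45); write s = 45j + 13. Since 5 ∣ 45, reducing mod 5 gives s ≡ 13 ≡ 3 (mod 5); since 9 ∣ 45, reducing mod 9 gives s ≡ 13 ≡ 4 (mod 9).

[⇐] Conversely, if s ≡ 3 (mod 5) and s ≡ 4 (mod 9), then by the Chinese remainder theorem s ≡ 13 (mod 45). This is exactly s ≡ 13 (mod 45).

The biconditional holds.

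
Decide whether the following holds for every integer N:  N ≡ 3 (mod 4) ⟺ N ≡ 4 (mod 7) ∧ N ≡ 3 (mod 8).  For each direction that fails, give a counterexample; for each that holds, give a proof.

Only the converse holds.

(⇒) This fails: N = 3 gives 3 ≡ 3 (mod 4) but 3 ≡ 3 (mod 7), so the conjunction on the right does not hold.

(⇐) Conversely, if N ≡ 4 (mod 7) and N ≡ 3 (mod 8), then by the Chinese remainder theorem N ≡ 11 (mod 56). Since 11 ≡ 3 (mod 4) and 4 ∣ 56, we get N ≡ 3 (mod 4).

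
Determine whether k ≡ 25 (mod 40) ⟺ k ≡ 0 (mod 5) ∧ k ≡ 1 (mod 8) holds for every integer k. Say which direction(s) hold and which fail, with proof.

(→) Suppose k ≡ 25 (mod 40); write k = 40j + 25. Since 5 ∣ 40, reducing mod 5 gives k ≡ 25 ≡ 0 (mod 5); since 8 ∣ 40, reducing mod 8 gives k ≡ 25 ≡ 1 (mod 8).

(←) Conversely, if k ≡ 0 (mod 5) and k ≡ 1 (mod 8), then by the Chinese remainder theorem k ≡ 25 (mod 40). This is exactly k ≡ 25 (mod 40).

Equivalent; both directions hold.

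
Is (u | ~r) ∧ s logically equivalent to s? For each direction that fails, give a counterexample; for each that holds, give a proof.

[⇐] This fails. Under u = F, s = T, r = T, the left side is false but the right side is true.

[⇒] Assume the antecedent. If u is true, the antecedent forces (u = T, s = T, r = F) or (u = T, s = T, r = T), and s holds there. If u is false, the antecedent forces (u = F, s = T, r = F), and s holds there. Either way s holds.

Only the forward direction holds.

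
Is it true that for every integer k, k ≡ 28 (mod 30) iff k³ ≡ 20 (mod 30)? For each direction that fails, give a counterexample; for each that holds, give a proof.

(⇒) fails and (⇐) fails.

[⇒] This fails: take k = 28. Then 28 ≡ 28 (mod 30), but 28³ = 21952 ≡ 22 (mod 30), not 20.

[⇐] This fails: take k = 20. Then 20³ = 8000 ≡ 20 (mod 30), yet 20 ≡ 20 (mod 30), not 28.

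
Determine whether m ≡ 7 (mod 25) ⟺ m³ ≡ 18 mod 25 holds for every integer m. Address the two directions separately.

Forward direction. Suppose m ≡ 7 (mod 25). Write m = 25j + 7. Then (25j + 7)³ = 15625j³ + 13125j² + 3675j + 343 = 25(625j³ + 525j² + 147j + 13) + 18, so m³ ≡ 18 (mod 25).

Converse. Suppose m³ ≡ 18 (mod 25). The only residue r in {0, …, 24} with r³ ≡ 18 (mod 25) is r = 7, so m ≡ 7 (mod 25).

Both implications hold.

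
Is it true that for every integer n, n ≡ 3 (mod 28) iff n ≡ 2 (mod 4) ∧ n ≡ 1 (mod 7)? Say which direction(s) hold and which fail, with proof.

[⇒] This fails: n = 3 gives 3 ≡ 3 (mod 28) but 3 ≡ 3 (mod 4), so the conjunction on the right does not hold.

[⇐] This fails: n = 22 satisfies both congruences on the right (22 ≡ 2 mod 4 and 22 ≡ 1 mod 7) yet 22 ≡ 22 (mod 28), not 3.

Both directions fail.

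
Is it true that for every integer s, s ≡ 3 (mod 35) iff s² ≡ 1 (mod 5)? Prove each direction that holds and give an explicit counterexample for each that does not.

(⇒) fails and (⇐) fails.

(⇒) This fails: take s = 3. Then 3 ≡ 3 (mod 35), but 3² = 9 ≡ 4 (mod 5), not 1.

(⇐) This fails: take s = 1. Then 1² = 1 ≡ 1 (mod 5), yet 1 ≡ 1 (mod 35), not 3.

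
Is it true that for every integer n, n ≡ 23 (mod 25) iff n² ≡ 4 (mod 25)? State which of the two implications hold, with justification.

(⇒) Suppose n ≡ 23 (mod 25). Write n = 25j + 23. Then (25j + 23)² = 625j² + 1150j + 529 = 25(25j² + 46j + 21) + 4, so n² ≡ 4 (mod 25).

(⇐) This fails: take n = 2. Then 2² = 4 ≡ 4 (mod 25), yet 2 ≡ 2 (mod 25), not 23.

Only the forward implication holds.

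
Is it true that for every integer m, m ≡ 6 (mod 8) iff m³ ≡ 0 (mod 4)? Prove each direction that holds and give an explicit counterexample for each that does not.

Forward direction. Suppose m ≡ 6 (mod 8). Then m³ ≡ 6³ = 216 (mod 8), and since 4 ∣ 8, also m³ ≡ 0 (mod 4).

Converse. This fails: take m = 0. Then 0³ = 0 ≡ 0 (mod 4), yet 0 ≡ 0 (mod 8), not 6.

Only the forward direction holds.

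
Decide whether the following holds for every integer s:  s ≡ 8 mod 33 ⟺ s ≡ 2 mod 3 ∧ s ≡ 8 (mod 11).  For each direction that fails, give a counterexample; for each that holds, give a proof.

Both implications hold.

(⇒) Suppose s ≡ 8 (mod 33); write s = 33j + 8. Since 3 ∣ 33, reducing mod 3 gives s ≡ 8 ≡ 2 (mod 3); since 11 ∣ 33, reducing mod 11 gives s ≡ 8 (mod 11).

(⇐) Conversely, if s ≡ 2 (mod 3) and s ≡ 8 (mod 11), then by the Chinese remainder theorem s ≡ 8 (mod 33). This is exactly s ≡ 8 (mod 33).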